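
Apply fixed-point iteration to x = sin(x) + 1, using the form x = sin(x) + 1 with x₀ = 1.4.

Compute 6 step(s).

Equation: x = sin(x) + 1
Fixed-point form: x = sin(x) + 1
x₀ = 1.4

x_1 = g(1.400000) = 1.985450
x_2 = g(1.985450) = 1.915256
x_3 = g(1.915256) = 1.941258
x_4 = g(1.941258) = 1.932160
x_5 = g(1.932160) = 1.935415
x_6 = g(1.935415) = 1.934260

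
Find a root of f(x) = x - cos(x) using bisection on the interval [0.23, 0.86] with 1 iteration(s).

f(x) = x - cos(x)
Initial interval: [0.23, 0.86]

Iteration 1:
  c_1 = (0.230000 + 0.860000)/2 = 0.545000
  f(c_1) = f(0.545000) = -0.310127
  f(a) × f(c) ≥ 0, new interval: [0.545000, 0.860000]

After 1 iteration(s), the approximation is c_1 = 0.545000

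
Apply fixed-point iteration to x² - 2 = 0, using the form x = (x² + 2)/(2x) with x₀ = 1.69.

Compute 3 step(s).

Equation: x² - 2 = 0
Fixed-point form: x = (x² + 2)/(2x)
x₀ = 1.69

x_1 = g(1.690000) = 1.436716
x_2 = g(1.436716) = 1.414390
x_3 = g(1.414390) = 1.414214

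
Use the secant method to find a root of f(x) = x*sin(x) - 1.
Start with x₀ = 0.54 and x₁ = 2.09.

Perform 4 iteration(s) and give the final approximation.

f(x) = x*sin(x) - 1
x₀ = 0.54, x₁ = 2.09

Secant formula: x_{n+1} = x_n - f(x_n)(x_n - x_{n-1})/(f(x_n) - f(x_{n-1}))

Iteration 1:
  f(0.540000) = -0.722367
  f(2.090000) = 0.814568
  x_2 = 2.090000 - 0.814568×(2.090000 - 0.540000)/(0.814568 - (-0.722367))
       = 1.268507
Iteration 2:
  f(2.090000) = 0.814568
  f(1.268507) = 0.210990
  x_3 = 1.268507 - 0.210990×(1.268507 - 2.090000)/(0.210990 - 0.814568)
       = 0.981342
Iteration 3:
  f(1.268507) = 0.210990
  f(0.981342) = -0.184265
  x_4 = 0.981342 - (-0.184265)×(0.981342 - 1.268507)/(-0.184265 - 0.210990)
       = 1.115216
Iteration 4:
  f(0.981342) = -0.184265
  f(1.115216) = 0.001471
  x_5 = 1.115216 - 0.001471×(1.115216 - 0.981342)/(0.001471 - (-0.184265))
       = 1.114156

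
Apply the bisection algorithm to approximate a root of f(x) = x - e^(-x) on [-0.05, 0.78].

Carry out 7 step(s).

f(x) = x - e^(-x)
Initial interval: [-0.05, 0.78]

Iteration 1:
  c_1 = (-0.050000 + 0.780000)/2 = 0.365000
  f(c_1) = f(0.365000) = -0.329197
  f(a) × f(c) ≥ 0, new interval: [0.365000, 0.780000]
Iteration 2:
  c_2 = (0.365000 + 0.780000)/2 = 0.572500
  f(c_2) = f(0.572500) = 0.008387
  f(a) × f(c) < 0, new interval: [0.365000, 0.572500]
Iteration 3:
  c_3 = (0.365000 + 0.572500)/2 = 0.468750
  f(c_3) = f(0.468750) = -0.157034
  f(a) × f(c) ≥ 0, new interval: [0.468750, 0.572500]
Iteration 4:
  c_4 = (0.468750 + 0.572500)/2 = 0.520625
  f(c_4) = f(0.520625) = -0.073524
  f(a) × f(c) ≥ 0, new interval: [0.520625, 0.572500]
Iteration 5:
  c_5 = (0.520625 + 0.572500)/2 = 0.546563
  f(c_5) = f(0.546563) = -0.032374
  f(a) × f(c) ≥ 0, new interval: [0.546563, 0.572500]
Iteration 6:
  c_6 = (0.546563 + 0.572500)/2 = 0.559531
  f(c_6) = f(0.559531) = -0.011946
  f(a) × f(c) ≥ 0, new interval: [0.559531, 0.572500]
Iteration 7:
  c_7 = (0.559531 + 0.572500)/2 = 0.566016
  f(c_7) = f(0.566016) = -0.001768
  f(a) × f(c) ≥ 0, new interval: [0.566016, 0.572500]

After 7 iteration(s), the approximation is c_7 = 0.566016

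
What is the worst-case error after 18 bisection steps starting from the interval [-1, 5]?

Bisection error bound: |error| ≤ (b-a)/2^n
|error| ≤ (5 - (-1))/2^18 = 6/2^18
|error| ≤ 0.0000228882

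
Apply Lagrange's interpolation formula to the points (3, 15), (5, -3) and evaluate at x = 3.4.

Lagrange interpolation formula:
P(x) = Σ yᵢ × Lᵢ(x)
where Lᵢ(x) = Π_{j≠i} (x - xⱼ)/(xᵢ - xⱼ)

L_0(3.4) = (3.4 - 5)/(3 - 5) = 0.800000
L_1(3.4) = (3.4 - 3)/(5 - 3) = 0.200000

P(3.4) = 15×L_0(3.4) + (-3)×L_1(3.4)
P(3.4) = 11.400000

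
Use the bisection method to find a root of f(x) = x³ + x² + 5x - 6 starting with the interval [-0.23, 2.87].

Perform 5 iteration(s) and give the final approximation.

f(x) = x³ + x² + 5x - 6
Initial interval: [-0.23, 2.87]

Iteration 1:
  c_1 = (-0.230000 + 2.870000)/2 = 1.320000
  f(c_1) = f(1.320000) = 4.642368
  f(a) × f(c) < 0, new interval: [-0.230000, 1.320000]
Iteration 2:
  c_2 = (-0.230000 + 1.320000)/2 = 0.545000
  f(c_2) = f(0.545000) = -2.816096
  f(a) × f(c) ≥ 0, new interval: [0.545000, 1.320000]
Iteration 3:
  c_3 = (0.545000 + 1.320000)/2 = 0.932500
  f(c_3) = f(0.932500) = 0.342917
  f(a) × f(c) < 0, new interval: [0.545000, 0.932500]
Iteration 4:
  c_4 = (0.545000 + 0.932500)/2 = 0.738750
  f(c_4) = f(0.738750) = -1.357324
  f(a) × f(c) ≥ 0, new interval: [0.738750, 0.932500]
Iteration 5:
  c_5 = (0.738750 + 0.932500)/2 = 0.835625
  f(c_5) = f(0.835625) = -0.540115
  f(a) × f(c) ≥ 0, new interval: [0.835625, 0.932500]

After 5 iteration(s), the approximation is c_5 = 0.835625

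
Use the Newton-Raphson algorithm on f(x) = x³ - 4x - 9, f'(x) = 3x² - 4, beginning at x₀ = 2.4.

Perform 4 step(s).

f(x) = x³ - 4x - 9
f'(x) = 3x² - 4
x₀ = 2.4

Newton-Raphson formula: x_{n+1} = x_n - f(x_n)/f'(x_n)

Iteration 1:
  f(2.400000) = -4.776000
  f'(2.400000) = 13.280000
  x_1 = 2.400000 - (-4.776000)/13.280000 = 2.759639
Iteration 2:
  f(2.759639) = 0.977763
  f'(2.759639) = 18.846815
  x_2 = 2.759639 - 0.977763/18.846815 = 2.707759
Iteration 3:
  f(2.707759) = 0.022143
  f'(2.707759) = 17.995878
  x_3 = 2.707759 - 0.022143/17.995878 = 2.706529
Iteration 4:
  f(2.706529) = 0.000012
  f'(2.706529) = 17.975892
  x_4 = 2.706529 - 0.000012/17.975892 = 2.706528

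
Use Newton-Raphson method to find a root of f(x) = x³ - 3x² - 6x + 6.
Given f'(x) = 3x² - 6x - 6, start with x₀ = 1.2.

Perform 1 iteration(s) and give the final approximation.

f(x) = x³ - 3x² - 6x + 6
f'(x) = 3x² - 6x - 6
x₀ = 1.2

Newton-Raphson formula: x_{n+1} = x_n - f(x_n)/f'(x_n)

Iteration 1:
  f(1.200000) = -3.792000
  f'(1.200000) = -8.880000
  x_1 = 1.200000 - (-3.792000)/(-8.880000) = 0.772973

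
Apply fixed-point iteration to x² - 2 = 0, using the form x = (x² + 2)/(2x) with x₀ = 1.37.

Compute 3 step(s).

Equation: x² - 2 = 0
Fixed-point form: x = (x² + 2)/(2x)
x₀ = 1.37

x_1 = g(1.370000) = 1.414927
x_2 = g(1.414927) = 1.414214
x_3 = g(1.414214) = 1.414214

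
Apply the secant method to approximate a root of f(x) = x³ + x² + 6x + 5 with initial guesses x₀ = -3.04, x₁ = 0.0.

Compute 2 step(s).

f(x) = x³ + x² + 6x + 5
x₀ = -3.04, x₁ = 0.0

Secant formula: x_{n+1} = x_n - f(x_n)(x_n - x_{n-1})/(f(x_n) - f(x_{n-1}))

Iteration 1:
  f(-3.040000) = -32.092864
  f(0.000000) = 5.000000
  x_2 = 0.000000 - 5.000000×(0.000000 - (-3.040000))/(5.000000 - (-32.092864))
       = -0.409782
Iteration 2:
  f(0.000000) = 5.000000
  f(-0.409782) = 2.640416
  x_3 = -0.409782 - 2.640416×(-0.409782 - 0.000000)/(2.640416 - 5.000000)
       = -0.868336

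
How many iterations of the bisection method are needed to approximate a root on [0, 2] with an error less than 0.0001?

We need (b-a)/2^n ≤ 0.0001
(2 - 0)/2^n ≤ 0.0001
2/2^n ≤ 0.0001
2^n ≥ 20000
n ≥ log₂(20000) = 14.29
n ≥ 15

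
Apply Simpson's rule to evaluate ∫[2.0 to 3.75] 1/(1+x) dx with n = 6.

f(x) = 1/(1+x)
a = 2.0, b = 3.75, n = 6
h = (b - a)/n = 0.291667

Simpson's rule: (h/3)[f(x₀) + 4f(x₁) + 2f(x₂) + ... + f(xₙ)]

x_0 = 2.0000, f(x_0) = 0.333333, coefficient = 1
x_1 = 2.2917, f(x_1) = 0.303797, coefficient = 4
x_2 = 2.5833, f(x_2) = 0.279070, coefficient = 2
x_3 = 2.8750, f(x_3) = 0.258065, coefficient = 4
x_4 = 3.1667, f(x_4) = 0.240000, coefficient = 2
x_5 = 3.4583, f(x_5) = 0.224299, coefficient = 4
x_6 = 3.7500, f(x_6) = 0.210526, coefficient = 1

I ≈ (0.291667/3) × 4.726643 = 0.459535
Exact value: 0.459532
Error: 0.000002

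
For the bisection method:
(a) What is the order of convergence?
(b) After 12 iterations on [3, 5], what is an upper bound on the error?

(a) Bisection has linear (order 1) convergence; the error is halved each step.

(b) Error bound = (b-a)/2^n = (5 - 3)/2^{12}
    = 2/2^{12}

(a) 1 (linear); (b) error ≤ 4.88e-04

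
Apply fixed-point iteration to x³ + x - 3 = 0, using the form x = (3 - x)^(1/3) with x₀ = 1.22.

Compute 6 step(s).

Equation: x³ + x - 3 = 0
Fixed-point form: x = (3 - x)^(1/3)
x₀ = 1.22

x_1 = g(1.220000) = 1.211918
x_2 = g(1.211918) = 1.213750
x_3 = g(1.213750) = 1.213335
x_4 = g(1.213335) = 1.213429
x_5 = g(1.213429) = 1.213408
x_6 = g(1.213408) = 1.213413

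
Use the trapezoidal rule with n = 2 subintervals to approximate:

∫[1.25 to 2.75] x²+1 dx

f(x) = x²+1
a = 1.25, b = 2.75, n = 2
h = (b - a)/n = 0.750000

Trapezoidal rule: (h/2)[f(x₀) + 2f(x₁) + 2f(x₂) + ... + f(xₙ)]

x_0 = 1.2500, f(x_0) = 2.562500, coefficient = 1
x_1 = 2.0000, f(x_1) = 5.000000, coefficient = 2
x_2 = 2.7500, f(x_2) = 8.562500, coefficient = 1

I ≈ (0.750000/2) × 21.125000 = 7.921875
Exact value: 7.781250
Error: 0.140625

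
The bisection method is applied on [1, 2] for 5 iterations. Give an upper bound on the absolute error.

Bisection error bound: |error| ≤ (b-a)/2^n
|error| ≤ (2 - 1)/2^5 = 1/2^5
|error| ≤ 0.0312500000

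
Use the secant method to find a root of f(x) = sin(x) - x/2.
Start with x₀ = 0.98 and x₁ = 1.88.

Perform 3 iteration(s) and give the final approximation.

f(x) = sin(x) - x/2
x₀ = 0.98, x₁ = 1.88

Secant formula: x_{n+1} = x_n - f(x_n)(x_n - x_{n-1})/(f(x_n) - f(x_{n-1}))

Iteration 1:
  f(0.980000) = 0.340497
  f(1.880000) = 0.012576
  x_2 = 1.880000 - 0.012576×(1.880000 - 0.980000)/(0.012576 - 0.340497)
       = 1.914516
Iteration 2:
  f(1.880000) = 0.012576
  f(1.914516) = -0.015750
  x_3 = 1.914516 - (-0.015750)×(1.914516 - 1.880000)/(-0.015750 - 0.012576)
       = 1.895324
Iteration 3:
  f(1.914516) = -0.015750
  f(1.895324) = 0.000139
  x_4 = 1.895324 - 0.000139×(1.895324 - 1.914516)/(0.000139 - (-0.015750))
       = 1.895492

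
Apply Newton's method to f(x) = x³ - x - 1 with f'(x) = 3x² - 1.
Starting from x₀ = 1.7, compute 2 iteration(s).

f(x) = x³ - x - 1
f'(x) = 3x² - 1
x₀ = 1.7

Newton-Raphson formula: x_{n+1} = x_n - f(x_n)/f'(x_n)

Iteration 1:
  f(1.700000) = 2.213000
  f'(1.700000) = 7.670000
  x_1 = 1.700000 - 2.213000/7.670000 = 1.411473
Iteration 2:
  f(1.411473) = 0.400544
  f'(1.411473) = 4.976770
  x_2 = 1.411473 - 0.400544/4.976770 = 1.330991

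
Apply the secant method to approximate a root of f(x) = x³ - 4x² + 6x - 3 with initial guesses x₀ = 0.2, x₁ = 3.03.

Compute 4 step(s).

f(x) = x³ - 4x² + 6x - 3
x₀ = 0.2, x₁ = 3.03

Secant formula: x_{n+1} = x_n - f(x_n)(x_n - x_{n-1})/(f(x_n) - f(x_{n-1}))

Iteration 1:
  f(0.200000) = -1.952000
  f(3.030000) = 6.274527
  x_2 = 3.030000 - 6.274527×(3.030000 - 0.200000)/(6.274527 - (-1.952000))
       = 0.871506
Iteration 2:
  f(3.030000) = 6.274527
  f(0.871506) = -0.147127
  x_3 = 0.871506 - (-0.147127)×(0.871506 - 3.030000)/(-0.147127 - 6.274527)
       = 0.920959
Iteration 3:
  f(0.871506) = -0.147127
  f(0.920959) = -0.085782
  x_4 = 0.920959 - (-0.085782)×(0.920959 - 0.871506)/(-0.085782 - (-0.147127))
       = 0.990113
Iteration 4:
  f(0.920959) = -0.085782
  f(0.990113) = -0.009986
  x_5 = 0.990113 - (-0.009986)×(0.990113 - 0.920959)/(-0.009986 - (-0.085782))
       = 0.999224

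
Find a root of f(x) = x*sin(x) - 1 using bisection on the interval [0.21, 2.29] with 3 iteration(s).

f(x) = x*sin(x) - 1
Initial interval: [0.21, 2.29]

Iteration 1:
  c_1 = (0.210000 + 2.290000)/2 = 1.250000
  f(c_1) = f(1.250000) = 0.186231
  f(a) × f(c) < 0, new interval: [0.210000, 1.250000]
Iteration 2:
  c_2 = (0.210000 + 1.250000)/2 = 0.730000
  f(c_2) = f(0.730000) = -0.513185
  f(a) × f(c) ≥ 0, new interval: [0.730000, 1.250000]
Iteration 3:
  c_3 = (0.730000 + 1.250000)/2 = 0.990000
  f(c_3) = f(0.990000) = -0.172334
  f(a) × f(c) ≥ 0, new interval: [0.990000, 1.250000]

After 3 iteration(s), the approximation is c_3 = 0.990000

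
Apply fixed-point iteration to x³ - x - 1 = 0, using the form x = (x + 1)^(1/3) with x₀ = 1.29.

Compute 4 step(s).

Equation: x³ - x - 1 = 0
Fixed-point form: x = (x + 1)^(1/3)
x₀ = 1.29

x_1 = g(1.290000) = 1.318090
x_2 = g(1.318090) = 1.323458
x_3 = g(1.323458) = 1.324479
x_4 = g(1.324479) = 1.324672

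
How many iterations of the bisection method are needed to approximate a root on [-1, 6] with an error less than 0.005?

We need (b-a)/2^n ≤ 0.005
(6 - (-1))/2^n ≤ 0.005
7/2^n ≤ 0.005
2^n ≥ 1400
n ≥ log₂(1400) = 10.45
n ≥ 11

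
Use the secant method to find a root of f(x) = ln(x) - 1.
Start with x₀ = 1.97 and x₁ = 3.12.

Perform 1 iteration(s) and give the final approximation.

f(x) = ln(x) - 1
x₀ = 1.97, x₁ = 3.12

Secant formula: x_{n+1} = x_n - f(x_n)(x_n - x_{n-1})/(f(x_n) - f(x_{n-1}))

Iteration 1:
  f(1.970000) = -0.321966
  f(3.120000) = 0.137833
  x_2 = 3.120000 - 0.137833×(3.120000 - 1.970000)/(0.137833 - (-0.321966))
       = 2.775267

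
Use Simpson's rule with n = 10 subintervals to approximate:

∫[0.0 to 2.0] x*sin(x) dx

f(x) = x*sin(x)
a = 0.0, b = 2.0, n = 10
h = (b - a)/n = 0.200000

Simpson's rule: (h/3)[f(x₀) + 4f(x₁) + 2f(x₂) + ... + f(xₙ)]

x_0 = 0.0000, f(x_0) = 0.000000, coefficient = 1
x_1 = 0.2000, f(x_1) = 0.039734, coefficient = 4
x_2 = 0.4000, f(x_2) = 0.155767, coefficient = 2
x_3 = 0.6000, f(x_3) = 0.338785, coefficient = 4
x_4 = 0.8000, f(x_4) = 0.573885, coefficient = 2
x_5 = 1.0000, f(x_5) = 0.841471, coefficient = 4
x_6 = 1.2000, f(x_6) = 1.118447, coefficient = 2
x_7 = 1.4000, f(x_7) = 1.379630, coefficient = 4
x_8 = 1.6000, f(x_8) = 1.599318, coefficient = 2
x_9 = 1.8000, f(x_9) = 1.752926, coefficient = 4
x_10 = 2.0000, f(x_10) = 1.818595, coefficient = 1

I ≈ (0.200000/3) × 26.123611 = 1.741574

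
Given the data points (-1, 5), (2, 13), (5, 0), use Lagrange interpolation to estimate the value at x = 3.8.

Lagrange interpolation formula:
P(x) = Σ yᵢ × Lᵢ(x)
where Lᵢ(x) = Π_{j≠i} (x - xⱼ)/(xᵢ - xⱼ)

L_0(3.8) = (3.8 - 2)/(-1 - 2) × (3.8 - 5)/(-1 - 5) = -0.120000
L_1(3.8) = (3.8 - (-1))/(2 - (-1)) × (3.8 - 5)/(2 - 5) = 0.640000
L_2(3.8) = (3.8 - (-1))/(5 - (-1)) × (3.8 - 2)/(5 - 2) = 0.480000

P(3.8) = 5×L_0(3.8) + 13×L_1(3.8) + 0×L_2(3.8)
P(3.8) = 7.720000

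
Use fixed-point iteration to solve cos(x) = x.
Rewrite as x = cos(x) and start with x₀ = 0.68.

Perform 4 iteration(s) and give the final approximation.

Equation: cos(x) = x
Fixed-point form: x = cos(x)
x₀ = 0.68

x_1 = g(0.680000) = 0.777573
x_2 = g(0.777573) = 0.712618
x_3 = g(0.712618) = 0.756652
x_4 = g(0.756652) = 0.727138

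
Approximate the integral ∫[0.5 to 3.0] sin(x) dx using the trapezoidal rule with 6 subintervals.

f(x) = sin(x)
a = 0.5, b = 3.0, n = 6
h = (b - a)/n = 0.416667

Trapezoidal rule: (h/2)[f(x₀) + 2f(x₁) + 2f(x₂) + ... + f(xₙ)]

x_0 = 0.5000, f(x_0) = 0.479426, coefficient = 1
x_1 = 0.9167, f(x_1) = 0.793578, coefficient = 2
x_2 = 1.3333, f(x_2) = 0.971938, coefficient = 2
x_3 = 1.7500, f(x_3) = 0.983986, coefficient = 2
x_4 = 2.1667, f(x_4) = 0.827660, coefficient = 2
x_5 = 2.5833, f(x_5) = 0.529711, coefficient = 2
x_6 = 3.0000, f(x_6) = 0.141120, coefficient = 1

I ≈ (0.416667/2) × 8.834291 = 1.840477
Exact value: 1.867575
Error: 0.027098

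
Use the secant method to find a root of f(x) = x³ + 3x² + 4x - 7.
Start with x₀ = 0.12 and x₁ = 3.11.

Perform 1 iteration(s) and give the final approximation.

f(x) = x³ + 3x² + 4x - 7
x₀ = 0.12, x₁ = 3.11

Secant formula: x_{n+1} = x_n - f(x_n)(x_n - x_{n-1})/(f(x_n) - f(x_{n-1}))

Iteration 1:
  f(0.120000) = -6.475072
  f(3.110000) = 64.536531
  x_2 = 3.110000 - 64.536531×(3.110000 - 0.120000)/(64.536531 - (-6.475072))
       = 0.392638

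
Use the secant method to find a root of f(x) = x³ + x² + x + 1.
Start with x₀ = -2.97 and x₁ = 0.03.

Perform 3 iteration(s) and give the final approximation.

f(x) = x³ + x² + x + 1
x₀ = -2.97, x₁ = 0.03

Secant formula: x_{n+1} = x_n - f(x_n)(x_n - x_{n-1})/(f(x_n) - f(x_{n-1}))

Iteration 1:
  f(-2.970000) = -19.347173
  f(0.030000) = 1.030927
  x_2 = 0.030000 - 1.030927×(0.030000 - (-2.970000))/(1.030927 - (-19.347173))
       = -0.121770
Iteration 2:
  f(0.030000) = 1.030927
  f(-0.121770) = 0.891252
  x_3 = -0.121770 - 0.891252×(-0.121770 - 0.030000)/(0.891252 - 1.030927)
       = -1.090202
Iteration 3:
  f(-0.121770) = 0.891252
  f(-1.090202) = -0.197410
  x_4 = -1.090202 - (-0.197410)×(-1.090202 - (-0.121770))/(-0.197410 - 0.891252)
       = -0.914594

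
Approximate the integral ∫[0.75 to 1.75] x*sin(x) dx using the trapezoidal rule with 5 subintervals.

f(x) = x*sin(x)
a = 0.75, b = 1.75, n = 5
h = (b - a)/n = 0.200000

Trapezoidal rule: (h/2)[f(x₀) + 2f(x₁) + 2f(x₂) + ... + f(xₙ)]

x_0 = 0.7500, f(x_0) = 0.511229, coefficient = 1
x_1 = 0.9500, f(x_1) = 0.772745, coefficient = 2
x_2 = 1.1500, f(x_2) = 1.049679, coefficient = 2
x_3 = 1.3500, f(x_3) = 1.317227, coefficient = 2
x_4 = 1.5500, f(x_4) = 1.549665, coefficient = 2
x_5 = 1.7500, f(x_5) = 1.721975, coefficient = 1

I ≈ (0.200000/2) × 11.611834 = 1.161183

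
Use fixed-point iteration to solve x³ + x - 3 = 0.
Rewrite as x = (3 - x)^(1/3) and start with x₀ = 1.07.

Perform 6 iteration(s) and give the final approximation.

Equation: x³ + x - 3 = 0
Fixed-point form: x = (3 - x)^(1/3)
x₀ = 1.07

x_1 = g(1.070000) = 1.245047
x_2 = g(1.245047) = 1.206207
x_3 = g(1.206207) = 1.215041
x_4 = g(1.215041) = 1.213043
x_5 = g(1.213043) = 1.213495
x_6 = g(1.213495) = 1.213393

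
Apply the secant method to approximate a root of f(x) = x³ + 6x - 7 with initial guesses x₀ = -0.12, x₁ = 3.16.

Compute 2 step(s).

f(x) = x³ + 6x - 7
x₀ = -0.12, x₁ = 3.16

Secant formula: x_{n+1} = x_n - f(x_n)(x_n - x_{n-1})/(f(x_n) - f(x_{n-1}))

Iteration 1:
  f(-0.120000) = -7.721728
  f(3.160000) = 43.514496
  x_2 = 3.160000 - 43.514496×(3.160000 - (-0.120000))/(43.514496 - (-7.721728))
       = 0.374323
Iteration 2:
  f(3.160000) = 43.514496
  f(0.374323) = -4.701610
  x_3 = 0.374323 - (-4.701610)×(0.374323 - 3.160000)/(-4.701610 - 43.514496)
       = 0.645958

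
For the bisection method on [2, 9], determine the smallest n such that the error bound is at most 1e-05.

We need (b-a)/2^n ≤ 1e-05
(9 - 2)/2^n ≤ 1e-05
7/2^n ≤ 1e-05
2^n ≥ 700000
n ≥ log₂(700000) = 19.42
n ≥ 20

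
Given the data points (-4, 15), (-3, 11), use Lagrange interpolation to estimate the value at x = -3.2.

Lagrange interpolation formula:
P(x) = Σ yᵢ × Lᵢ(x)
where Lᵢ(x) = Π_{j≠i} (x - xⱼ)/(xᵢ - xⱼ)

L_0(-3.2) = (-3.2 - (-3))/(-4 - (-3)) = 0.200000
L_1(-3.2) = (-3.2 - (-4))/(-3 - (-4)) = 0.800000

P(-3.2) = 15×L_0(-3.2) + 11×L_1(-3.2)
P(-3.2) = 11.800000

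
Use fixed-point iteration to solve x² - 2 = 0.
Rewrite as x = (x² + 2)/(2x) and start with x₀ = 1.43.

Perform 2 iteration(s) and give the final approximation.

Equation: x² - 2 = 0
Fixed-point form: x = (x² + 2)/(2x)
x₀ = 1.43

x_1 = g(1.430000) = 1.414301
x_2 = g(1.414301) = 1.414214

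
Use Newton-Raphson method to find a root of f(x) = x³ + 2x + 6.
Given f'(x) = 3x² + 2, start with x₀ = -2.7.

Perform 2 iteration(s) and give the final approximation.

f(x) = x³ + 2x + 6
f'(x) = 3x² + 2
x₀ = -2.7

Newton-Raphson formula: x_{n+1} = x_n - f(x_n)/f'(x_n)

Iteration 1:
  f(-2.700000) = -19.083000
  f'(-2.700000) = 23.870000
  x_1 = -2.700000 - (-19.083000)/23.870000 = -1.900545
Iteration 2:
  f(-1.900545) = -4.665989
  f'(-1.900545) = 12.836210
  x_2 = -1.900545 - (-4.665989)/12.836210 = -1.537043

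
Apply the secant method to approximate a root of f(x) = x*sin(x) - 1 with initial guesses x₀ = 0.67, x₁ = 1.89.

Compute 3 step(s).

f(x) = x*sin(x) - 1
x₀ = 0.67, x₁ = 1.89

Secant formula: x_{n+1} = x_n - f(x_n)(x_n - x_{n-1})/(f(x_n) - f(x_{n-1}))

Iteration 1:
  f(0.670000) = -0.583939
  f(1.890000) = 0.794528
  x_2 = 1.890000 - 0.794528×(1.890000 - 0.670000)/(0.794528 - (-0.583939))
       = 1.186810
Iteration 2:
  f(1.890000) = 0.794528
  f(1.186810) = 0.100385
  x_3 = 1.186810 - 0.100385×(1.186810 - 1.890000)/(0.100385 - 0.794528)
       = 1.085117
Iteration 3:
  f(1.186810) = 0.100385
  f(1.085117) = -0.040369
  x_4 = 1.085117 - (-0.040369)×(1.085117 - 1.186810)/(-0.040369 - 0.100385)
       = 1.114283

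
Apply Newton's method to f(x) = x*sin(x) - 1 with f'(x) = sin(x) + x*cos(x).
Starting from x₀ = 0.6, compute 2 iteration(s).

f(x) = x*sin(x) - 1
f'(x) = sin(x) + x*cos(x)
x₀ = 0.6

Newton-Raphson formula: x_{n+1} = x_n - f(x_n)/f'(x_n)

Iteration 1:
  f(0.600000) = -0.661215
  f'(0.600000) = 1.059844
  x_1 = 0.600000 - (-0.661215)/1.059844 = 1.223879
Iteration 2:
  f(1.223879) = 0.150967
  f'(1.223879) = 1.356545
  x_2 = 1.223879 - 0.150967/1.356545 = 1.112591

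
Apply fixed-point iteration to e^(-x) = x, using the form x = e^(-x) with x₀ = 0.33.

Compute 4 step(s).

Equation: e^(-x) = x
Fixed-point form: x = e^(-x)
x₀ = 0.33

x_1 = g(0.330000) = 0.718924
x_2 = g(0.718924) = 0.487276
x_3 = g(0.487276) = 0.614297
x_4 = g(0.614297) = 0.541021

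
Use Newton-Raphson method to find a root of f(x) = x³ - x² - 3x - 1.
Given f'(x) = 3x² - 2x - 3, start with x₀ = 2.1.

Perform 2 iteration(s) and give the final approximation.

f(x) = x³ - x² - 3x - 1
f'(x) = 3x² - 2x - 3
x₀ = 2.1

Newton-Raphson formula: x_{n+1} = x_n - f(x_n)/f'(x_n)

Iteration 1:
  f(2.100000) = -2.449000
  f'(2.100000) = 6.030000
  x_1 = 2.100000 - (-2.449000)/6.030000 = 2.506136
Iteration 2:
  f(2.506136) = 0.941207
  f'(2.506136) = 10.829881
  x_2 = 2.506136 - 0.941207/10.829881 = 2.419228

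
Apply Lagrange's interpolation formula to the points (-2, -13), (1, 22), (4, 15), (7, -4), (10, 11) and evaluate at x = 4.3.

Lagrange interpolation formula:
P(x) = Σ yᵢ × Lᵢ(x)
where Lᵢ(x) = Π_{j≠i} (x - xⱼ)/(xᵢ - xⱼ)

L_0(4.3) = (4.3 - 1)/(-2 - 1) × (4.3 - 4)/(-2 - 4) × (4.3 - 7)/(-2 - 7) × (4.3 - 10)/(-2 - 10) = 0.007837
L_1(4.3) = (4.3 - (-2))/(1 - (-2)) × (4.3 - 4)/(1 - 4) × (4.3 - 7)/(1 - 7) × (4.3 - 10)/(1 - 10) = -0.059850
L_2(4.3) = (4.3 - (-2))/(4 - (-2)) × (4.3 - 1)/(4 - 1) × (4.3 - 7)/(4 - 7) × (4.3 - 10)/(4 - 10) = 0.987525
L_3(4.3) = (4.3 - (-2))/(7 - (-2)) × (4.3 - 1)/(7 - 1) × (4.3 - 4)/(7 - 4) × (4.3 - 10)/(7 - 10) = 0.073150
L_4(4.3) = (4.3 - (-2))/(10 - (-2)) × (4.3 - 1)/(10 - 1) × (4.3 - 4)/(10 - 4) × (4.3 - 7)/(10 - 7) = -0.008662

P(4.3) = (-13)×L_0(4.3) + 22×L_1(4.3) + 15×L_2(4.3) + (-4)×L_3(4.3) + 11×L_4(4.3)
P(4.3) = 13.006400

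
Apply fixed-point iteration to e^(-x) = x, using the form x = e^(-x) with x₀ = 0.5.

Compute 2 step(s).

Equation: e^(-x) = x
Fixed-point form: x = e^(-x)
x₀ = 0.5

x_1 = g(0.500000) = 0.606531
x_2 = g(0.606531) = 0.545239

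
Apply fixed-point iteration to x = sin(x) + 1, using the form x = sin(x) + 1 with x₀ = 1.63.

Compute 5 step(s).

Equation: x = sin(x) + 1
Fixed-point form: x = sin(x) + 1
x₀ = 1.63

x_1 = g(1.630000) = 1.998248
x_2 = g(1.998248) = 1.910025
x_3 = g(1.910025) = 1.943012
x_4 = g(1.943012) = 1.931524
x_5 = g(1.931524) = 1.935640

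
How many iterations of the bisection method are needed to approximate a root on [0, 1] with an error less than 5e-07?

We need (b-a)/2^n ≤ 5e-07
(1 - 0)/2^n ≤ 5e-07
1/2^n ≤ 5e-07
2^n ≥ 2000000
n ≥ log₂(2000000) = 20.93
n ≥ 21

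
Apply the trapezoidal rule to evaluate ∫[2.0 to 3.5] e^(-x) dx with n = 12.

f(x) = e^(-x)
a = 2.0, b = 3.5, n = 12
h = (b - a)/n = 0.125000

Trapezoidal rule: (h/2)[f(x₀) + 2f(x₁) + 2f(x₂) + ... + f(xₙ)]

x_0 = 2.0000, f(x_0) = 0.135335, coefficient = 1
x_1 = 2.1250, f(x_1) = 0.119433, coefficient = 2
x_2 = 2.2500, f(x_2) = 0.105399, coefficient = 2
x_3 = 2.3750, f(x_3) = 0.093014, coefficient = 2
x_4 = 2.5000, f(x_4) = 0.082085, coefficient = 2
x_5 = 2.6250, f(x_5) = 0.072440, coefficient = 2
x_6 = 2.7500, f(x_6) = 0.063928, coefficient = 2
x_7 = 2.8750, f(x_7) = 0.056416, coefficient = 2
x_8 = 3.0000, f(x_8) = 0.049787, coefficient = 2
x_9 = 3.1250, f(x_9) = 0.043937, coefficient = 2
x_10 = 3.2500, f(x_10) = 0.038774, coefficient = 2
x_11 = 3.3750, f(x_11) = 0.034218, coefficient = 2
x_12 = 3.5000, f(x_12) = 0.030197, coefficient = 1

I ≈ (0.125000/2) × 1.684396 = 0.105275
Exact value: 0.105138
Error: 0.000137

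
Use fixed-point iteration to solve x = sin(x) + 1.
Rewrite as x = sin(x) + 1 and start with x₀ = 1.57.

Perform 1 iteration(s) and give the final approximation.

Equation: x = sin(x) + 1
Fixed-point form: x = sin(x) + 1
x₀ = 1.57

x_1 = g(1.570000) = 2.000000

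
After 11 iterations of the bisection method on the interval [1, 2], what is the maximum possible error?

Bisection error bound: |error| ≤ (b-a)/2^n
|error| ≤ (2 - 1)/2^11 = 1/2^11
|error| ≤ 0.0004882812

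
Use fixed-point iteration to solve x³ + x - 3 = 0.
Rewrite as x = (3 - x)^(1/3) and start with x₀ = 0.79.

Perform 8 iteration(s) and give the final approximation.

Equation: x³ + x - 3 = 0
Fixed-point form: x = (3 - x)^(1/3)
x₀ = 0.79

x_1 = g(0.790000) = 1.302559
x_2 = g(1.302559) = 1.192884
x_3 = g(1.192884) = 1.218041
x_4 = g(1.218041) = 1.212363
x_5 = g(1.212363) = 1.213649
x_6 = g(1.213649) = 1.213358
x_7 = g(1.213358) = 1.213424
x_8 = g(1.213424) = 1.213409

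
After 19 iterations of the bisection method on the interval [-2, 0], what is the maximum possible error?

Bisection error bound: |error| ≤ (b-a)/2^n
|error| ≤ (0 - (-2))/2^19 = 2/2^19
|error| ≤ 0.0000038147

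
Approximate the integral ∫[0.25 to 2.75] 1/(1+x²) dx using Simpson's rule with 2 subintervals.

f(x) = 1/(1+x²)
a = 0.25, b = 2.75, n = 2
h = (b - a)/n = 1.250000

Simpson's rule: (h/3)[f(x₀) + 4f(x₁) + 2f(x₂) + ... + f(xₙ)]

x_0 = 0.2500, f(x_0) = 0.941176, coefficient = 1
x_1 = 1.5000, f(x_1) = 0.307692, coefficient = 4
x_2 = 2.7500, f(x_2) = 0.116788, coefficient = 1

I ≈ (1.250000/3) × 2.288734 = 0.953639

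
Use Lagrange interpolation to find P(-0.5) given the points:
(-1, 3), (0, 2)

Lagrange interpolation formula:
P(x) = Σ yᵢ × Lᵢ(x)
where Lᵢ(x) = Π_{j≠i} (x - xⱼ)/(xᵢ - xⱼ)

L_0(-0.5) = (-0.5 - 0)/(-1 - 0) = 0.500000
L_1(-0.5) = (-0.5 - (-1))/(0 - (-1)) = 0.500000

P(-0.5) = 3×L_0(-0.5) + 2×L_1(-0.5)
P(-0.5) = 2.500000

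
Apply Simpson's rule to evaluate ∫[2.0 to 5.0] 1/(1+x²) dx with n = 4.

f(x) = 1/(1+x²)
a = 2.0, b = 5.0, n = 4
h = (b - a)/n = 0.750000

Simpson's rule: (h/3)[f(x₀) + 4f(x₁) + 2f(x₂) + ... + f(xₙ)]

x_0 = 2.0000, f(x_0) = 0.200000, coefficient = 1
x_1 = 2.7500, f(x_1) = 0.116788, coefficient = 4
x_2 = 3.5000, f(x_2) = 0.075472, coefficient = 2
x_3 = 4.2500, f(x_3) = 0.052459, coefficient = 4
x_4 = 5.0000, f(x_4) = 0.038462, coefficient = 1

I ≈ (0.750000/3) × 1.066394 = 0.266599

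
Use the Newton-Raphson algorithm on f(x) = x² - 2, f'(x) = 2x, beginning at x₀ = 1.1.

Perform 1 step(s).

f(x) = x² - 2
f'(x) = 2x
x₀ = 1.1

Newton-Raphson formula: x_{n+1} = x_n - f(x_n)/f'(x_n)

Iteration 1:
  f(1.100000) = -0.790000
  f'(1.100000) = 2.200000
  x_1 = 1.100000 - (-0.790000)/2.200000 = 1.459091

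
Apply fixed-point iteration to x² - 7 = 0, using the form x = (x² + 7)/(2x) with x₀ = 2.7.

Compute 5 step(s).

Equation: x² - 7 = 0
Fixed-point form: x = (x² + 7)/(2x)
x₀ = 2.7

x_1 = g(2.700000) = 2.646296
x_2 = g(2.646296) = 2.645751
x_3 = g(2.645751) = 2.645751
x_4 = g(2.645751) = 2.645751
x_5 = g(2.645751) = 2.645751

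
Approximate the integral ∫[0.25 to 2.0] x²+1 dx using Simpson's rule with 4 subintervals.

f(x) = x²+1
a = 0.25, b = 2.0, n = 4
h = (b - a)/n = 0.437500

Simpson's rule: (h/3)[f(x₀) + 4f(x₁) + 2f(x₂) + ... + f(xₙ)]

x_0 = 0.2500, f(x_0) = 1.062500, coefficient = 1
x_1 = 0.6875, f(x_1) = 1.472656, coefficient = 4
x_2 = 1.1250, f(x_2) = 2.265625, coefficient = 2
x_3 = 1.5625, f(x_3) = 3.441406, coefficient = 4
x_4 = 2.0000, f(x_4) = 5.000000, coefficient = 1

I ≈ (0.437500/3) × 30.250000 = 4.411458
Exact value: 4.411458
Error: 0.000000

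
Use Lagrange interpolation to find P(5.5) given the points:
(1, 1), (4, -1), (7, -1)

Lagrange interpolation formula:
P(x) = Σ yᵢ × Lᵢ(x)
where Lᵢ(x) = Π_{j≠i} (x - xⱼ)/(xᵢ - xⱼ)

L_0(5.5) = (5.5 - 4)/(1 - 4) × (5.5 - 7)/(1 - 7) = -0.125000
L_1(5.5) = (5.5 - 1)/(4 - 1) × (5.5 - 7)/(4 - 7) = 0.750000
L_2(5.5) = (5.5 - 1)/(7 - 1) × (5.5 - 4)/(7 - 4) = 0.375000

P(5.5) = 1×L_0(5.5) + (-1)×L_1(5.5) + (-1)×L_2(5.5)
P(5.5) = -1.250000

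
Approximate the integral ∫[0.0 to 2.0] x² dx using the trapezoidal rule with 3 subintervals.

f(x) = x²
a = 0.0, b = 2.0, n = 3
h = (b - a)/n = 0.666667

Trapezoidal rule: (h/2)[f(x₀) + 2f(x₁) + 2f(x₂) + ... + f(xₙ)]

x_0 = 0.0000, f(x_0) = 0.000000, coefficient = 1
x_1 = 0.6667, f(x_1) = 0.444444, coefficient = 2
x_2 = 1.3333, f(x_2) = 1.777778, coefficient = 2
x_3 = 2.0000, f(x_3) = 4.000000, coefficient = 1

I ≈ (0.666667/2) × 8.444444 = 2.814815
Exact value: 2.666667
Error: 0.148148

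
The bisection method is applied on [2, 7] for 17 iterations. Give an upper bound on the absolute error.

Bisection error bound: |error| ≤ (b-a)/2^n
|error| ≤ (7 - 2)/2^17 = 5/2^17
|error| ≤ 0.0000381470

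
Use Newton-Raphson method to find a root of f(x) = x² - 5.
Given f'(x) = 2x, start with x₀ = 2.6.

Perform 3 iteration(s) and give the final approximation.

f(x) = x² - 5
f'(x) = 2x
x₀ = 2.6

Newton-Raphson formula: x_{n+1} = x_n - f(x_n)/f'(x_n)

Iteration 1:
  f(2.600000) = 1.760000
  f'(2.600000) = 5.200000
  x_1 = 2.600000 - 1.760000/5.200000 = 2.261538
Iteration 2:
  f(2.261538) = 0.114556
  f'(2.261538) = 4.523077
  x_2 = 2.261538 - 0.114556/4.523077 = 2.236211
Iteration 3:
  f(2.236211) = 0.000641
  f'(2.236211) = 4.472423
  x_3 = 2.236211 - 0.000641/4.472423 = 2.236068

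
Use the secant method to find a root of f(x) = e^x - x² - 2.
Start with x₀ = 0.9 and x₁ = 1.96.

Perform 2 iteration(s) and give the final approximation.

f(x) = e^x - x² - 2
x₀ = 0.9, x₁ = 1.96

Secant formula: x_{n+1} = x_n - f(x_n)(x_n - x_{n-1})/(f(x_n) - f(x_{n-1}))

Iteration 1:
  f(0.900000) = -0.350397
  f(1.960000) = 1.257727
  x_2 = 1.960000 - 1.257727×(1.960000 - 0.900000)/(1.257727 - (-0.350397))
       = 1.130965
Iteration 2:
  f(1.960000) = 1.257727
  f(1.130965) = -0.180436
  x_3 = 1.130965 - (-0.180436)×(1.130965 - 1.960000)/(-0.180436 - 1.257727)
       = 1.234978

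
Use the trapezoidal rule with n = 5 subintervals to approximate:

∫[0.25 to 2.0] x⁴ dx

f(x) = x⁴
a = 0.25, b = 2.0, n = 5
h = (b - a)/n = 0.350000

Trapezoidal rule: (h/2)[f(x₀) + 2f(x₁) + 2f(x₂) + ... + f(xₙ)]

x_0 = 0.2500, f(x_0) = 0.003906, coefficient = 1
x_1 = 0.6000, f(x_1) = 0.129600, coefficient = 2
x_2 = 0.9500, f(x_2) = 0.814506, coefficient = 2
x_3 = 1.3000, f(x_3) = 2.856100, coefficient = 2
x_4 = 1.6500, f(x_4) = 7.412006, coefficient = 2
x_5 = 2.0000, f(x_5) = 16.000000, coefficient = 1

I ≈ (0.350000/2) × 38.428331 = 6.724958
Exact value: 6.399805
Error: 0.325153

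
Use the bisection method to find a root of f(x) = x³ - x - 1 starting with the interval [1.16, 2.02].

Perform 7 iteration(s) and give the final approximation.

f(x) = x³ - x - 1
Initial interval: [1.16, 2.02]

Iteration 1:
  c_1 = (1.160000 + 2.020000)/2 = 1.590000
  f(c_1) = f(1.590000) = 1.429679
  f(a) × f(c) < 0, new interval: [1.160000, 1.590000]
Iteration 2:
  c_2 = (1.160000 + 1.590000)/2 = 1.375000
  f(c_2) = f(1.375000) = 0.224609
  f(a) × f(c) < 0, new interval: [1.160000, 1.375000]
Iteration 3:
  c_3 = (1.160000 + 1.375000)/2 = 1.267500
  f(c_3) = f(1.267500) = -0.231190
  f(a) × f(c) ≥ 0, new interval: [1.267500, 1.375000]
Iteration 4:
  c_4 = (1.267500 + 1.375000)/2 = 1.321250
  f(c_4) = f(1.321250) = -0.014742
  f(a) × f(c) ≥ 0, new interval: [1.321250, 1.375000]
Iteration 5:
  c_5 = (1.321250 + 1.375000)/2 = 1.348125
  f(c_5) = f(1.348125) = 0.102013
  f(a) × f(c) < 0, new interval: [1.321250, 1.348125]
Iteration 6:
  c_6 = (1.321250 + 1.348125)/2 = 1.334688
  f(c_6) = f(1.334688) = 0.042912
  f(a) × f(c) < 0, new interval: [1.321250, 1.334688]
Iteration 7:
  c_7 = (1.321250 + 1.334688)/2 = 1.327969
  f(c_7) = f(1.327969) = 0.013905
  f(a) × f(c) < 0, new interval: [1.321250, 1.327969]

After 7 iteration(s), the approximation is c_7 = 1.327969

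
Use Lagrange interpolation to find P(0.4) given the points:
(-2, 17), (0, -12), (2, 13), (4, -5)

Lagrange interpolation formula:
P(x) = Σ yᵢ × Lᵢ(x)
where Lᵢ(x) = Π_{j≠i} (x - xⱼ)/(xᵢ - xⱼ)

L_0(0.4) = (0.4 - 0)/(-2 - 0) × (0.4 - 2)/(-2 - 2) × (0.4 - 4)/(-2 - 4) = -0.048000
L_1(0.4) = (0.4 - (-2))/(0 - (-2)) × (0.4 - 2)/(0 - 2) × (0.4 - 4)/(0 - 4) = 0.864000
L_2(0.4) = (0.4 - (-2))/(2 - (-2)) × (0.4 - 0)/(2 - 0) × (0.4 - 4)/(2 - 4) = 0.216000
L_3(0.4) = (0.4 - (-2))/(4 - (-2)) × (0.4 - 0)/(4 - 0) × (0.4 - 2)/(4 - 2) = -0.032000

P(0.4) = 17×L_0(0.4) + (-12)×L_1(0.4) + 13×L_2(0.4) + (-5)×L_3(0.4)
P(0.4) = -8.216000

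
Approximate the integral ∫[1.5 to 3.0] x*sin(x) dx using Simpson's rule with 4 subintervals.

f(x) = x*sin(x)
a = 1.5, b = 3.0, n = 4
h = (b - a)/n = 0.375000

Simpson's rule: (h/3)[f(x₀) + 4f(x₁) + 2f(x₂) + ... + f(xₙ)]

x_0 = 1.5000, f(x_0) = 1.496242, coefficient = 1
x_1 = 1.8750, f(x_1) = 1.788911, coefficient = 4
x_2 = 2.2500, f(x_2) = 1.750665, coefficient = 2
x_3 = 2.6250, f(x_3) = 1.296541, coefficient = 4
x_4 = 3.0000, f(x_4) = 0.423360, coefficient = 1

I ≈ (0.375000/3) × 17.762738 = 2.220342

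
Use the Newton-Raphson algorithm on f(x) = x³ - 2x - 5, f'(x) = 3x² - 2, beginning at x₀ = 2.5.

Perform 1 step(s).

f(x) = x³ - 2x - 5
f'(x) = 3x² - 2
x₀ = 2.5

Newton-Raphson formula: x_{n+1} = x_n - f(x_n)/f'(x_n)

Iteration 1:
  f(2.500000) = 5.625000
  f'(2.500000) = 16.750000
  x_1 = 2.500000 - 5.625000/16.750000 = 2.164179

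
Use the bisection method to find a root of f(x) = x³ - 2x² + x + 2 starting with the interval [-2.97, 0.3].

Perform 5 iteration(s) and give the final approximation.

f(x) = x³ - 2x² + x + 2
Initial interval: [-2.97, 0.3]

Iteration 1:
  c_1 = (-2.970000 + 0.300000)/2 = -1.335000
  f(c_1) = f(-1.335000) = -5.278720
  f(a) × f(c) ≥ 0, new interval: [-1.335000, 0.300000]
Iteration 2:
  c_2 = (-1.335000 + 0.300000)/2 = -0.517500
  f(c_2) = f(-0.517500) = 0.808298
  f(a) × f(c) < 0, new interval: [-1.335000, -0.517500]
Iteration 3:
  c_3 = (-1.335000 + (-0.517500))/2 = -0.926250
  f(c_3) = f(-0.926250) = -1.436794
  f(a) × f(c) ≥ 0, new interval: [-0.926250, -0.517500]
Iteration 4:
  c_4 = (-0.926250 + (-0.517500))/2 = -0.721875
  f(c_4) = f(-0.721875) = -0.140254
  f(a) × f(c) ≥ 0, new interval: [-0.721875, -0.517500]
Iteration 5:
  c_5 = (-0.721875 + (-0.517500))/2 = -0.619688
  f(c_5) = f(-0.619688) = 0.374319
  f(a) × f(c) < 0, new interval: [-0.721875, -0.619688]

After 5 iteration(s), the approximation is c_5 = -0.619688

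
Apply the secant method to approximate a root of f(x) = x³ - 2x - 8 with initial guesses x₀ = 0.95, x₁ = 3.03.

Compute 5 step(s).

f(x) = x³ - 2x - 8
x₀ = 0.95, x₁ = 3.03

Secant formula: x_{n+1} = x_n - f(x_n)(x_n - x_{n-1})/(f(x_n) - f(x_{n-1}))

Iteration 1:
  f(0.950000) = -9.042625
  f(3.030000) = 13.758127
  x_2 = 3.030000 - 13.758127×(3.030000 - 0.950000)/(13.758127 - (-9.042625))
       = 1.774914
Iteration 2:
  f(3.030000) = 13.758127
  f(1.774914) = -5.958281
  x_3 = 1.774914 - (-5.958281)×(1.774914 - 3.030000)/(-5.958281 - 13.758127)
       = 2.154200
Iteration 3:
  f(1.774914) = -5.958281
  f(2.154200) = -2.311669
  x_4 = 2.154200 - (-2.311669)×(2.154200 - 1.774914)/(-2.311669 - (-5.958281))
       = 2.394638
Iteration 4:
  f(2.154200) = -2.311669
  f(2.394638) = 0.942270
  x_5 = 2.394638 - 0.942270×(2.394638 - 2.154200)/(0.942270 - (-2.311669))
       = 2.325012
Iteration 5:
  f(2.394638) = 0.942270
  f(2.325012) = -0.081750
  x_6 = 2.325012 - (-0.081750)×(2.325012 - 2.394638)/(-0.081750 - 0.942270)
       = 2.330570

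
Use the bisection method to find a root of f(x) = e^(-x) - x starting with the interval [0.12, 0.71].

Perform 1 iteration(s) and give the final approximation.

f(x) = e^(-x) - x
Initial interval: [0.12, 0.71]

Iteration 1:
  c_1 = (0.120000 + 0.710000)/2 = 0.415000
  f(c_1) = f(0.415000) = 0.245340
  f(a) × f(c) ≥ 0, new interval: [0.415000, 0.710000]

After 1 iteration(s), the approximation is c_1 = 0.415000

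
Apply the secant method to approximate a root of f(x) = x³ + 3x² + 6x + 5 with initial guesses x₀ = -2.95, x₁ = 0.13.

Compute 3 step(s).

f(x) = x³ + 3x² + 6x + 5
x₀ = -2.95, x₁ = 0.13

Secant formula: x_{n+1} = x_n - f(x_n)(x_n - x_{n-1})/(f(x_n) - f(x_{n-1}))

Iteration 1:
  f(-2.950000) = -12.264875
  f(0.130000) = 5.832897
  x_2 = 0.130000 - 5.832897×(0.130000 - (-2.950000))/(5.832897 - (-12.264875))
       = -0.862681
Iteration 2:
  f(0.130000) = 5.832897
  f(-0.862681) = 1.414545
  x_3 = -0.862681 - 1.414545×(-0.862681 - 0.130000)/(1.414545 - 5.832897)
       = -1.180491
Iteration 3:
  f(-0.862681) = 1.414545
  f(-1.180491) = 0.452648
  x_4 = -1.180491 - 0.452648×(-1.180491 - (-0.862681))/(0.452648 - 1.414545)
       = -1.330045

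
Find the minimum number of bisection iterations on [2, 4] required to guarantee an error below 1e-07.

We need (b-a)/2^n ≤ 1e-07
(4 - 2)/2^n ≤ 1e-07
2/2^n ≤ 1e-07
2^n ≥ 20000000
n ≥ log₂(20000000) = 24.25
n ≥ 25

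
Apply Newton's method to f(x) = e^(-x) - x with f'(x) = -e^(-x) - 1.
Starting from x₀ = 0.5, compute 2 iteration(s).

f(x) = e^(-x) - x
f'(x) = -e^(-x) - 1
x₀ = 0.5

Newton-Raphson formula: x_{n+1} = x_n - f(x_n)/f'(x_n)

Iteration 1:
  f(0.500000) = 0.106531
  f'(0.500000) = -1.606531
  x_1 = 0.500000 - 0.106531/(-1.606531) = 0.566311
Iteration 2:
  f(0.566311) = 0.001305
  f'(0.566311) = -1.567616
  x_2 = 0.566311 - 0.001305/(-1.567616) = 0.567143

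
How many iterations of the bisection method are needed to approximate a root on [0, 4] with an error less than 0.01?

We need (b-a)/2^n ≤ 0.01
(4 - 0)/2^n ≤ 0.01
4/2^n ≤ 0.01
2^n ≥ 400
n ≥ log₂(400) = 8.64
n ≥ 9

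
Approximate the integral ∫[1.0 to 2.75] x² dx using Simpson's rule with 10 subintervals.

f(x) = x²
a = 1.0, b = 2.75, n = 10
h = (b - a)/n = 0.175000

Simpson's rule: (h/3)[f(x₀) + 4f(x₁) + 2f(x₂) + ... + f(xₙ)]

x_0 = 1.0000, f(x_0) = 1.000000, coefficient = 1
x_1 = 1.1750, f(x_1) = 1.380625, coefficient = 4
x_2 = 1.3500, f(x_2) = 1.822500, coefficient = 2
x_3 = 1.5250, f(x_3) = 2.325625, coefficient = 4
x_4 = 1.7000, f(x_4) = 2.890000, coefficient = 2
x_5 = 1.8750, f(x_5) = 3.515625, coefficient = 4
x_6 = 2.0500, f(x_6) = 4.202500, coefficient = 2
x_7 = 2.2250, f(x_7) = 4.950625, coefficient = 4
x_8 = 2.4000, f(x_8) = 5.760000, coefficient = 2
x_9 = 2.5750, f(x_9) = 6.630625, coefficient = 4
x_10 = 2.7500, f(x_10) = 7.562500, coefficient = 1

I ≈ (0.175000/3) × 113.125000 = 6.598958
Exact value: 6.598958
Error: 0.000000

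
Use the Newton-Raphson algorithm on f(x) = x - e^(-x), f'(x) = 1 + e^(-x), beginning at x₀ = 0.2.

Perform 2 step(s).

f(x) = x - e^(-x)
f'(x) = 1 + e^(-x)
x₀ = 0.2

Newton-Raphson formula: x_{n+1} = x_n - f(x_n)/f'(x_n)

Iteration 1:
  f(0.200000) = -0.618731
  f'(0.200000) = 1.818731
  x_1 = 0.200000 - (-0.618731)/1.818731 = 0.540199
Iteration 2:
  f(0.540199) = -0.042433
  f'(0.540199) = 1.582632
  x_2 = 0.540199 - (-0.042433)/1.582632 = 0.567011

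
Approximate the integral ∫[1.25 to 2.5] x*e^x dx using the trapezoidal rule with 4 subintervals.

f(x) = x*e^x
a = 1.25, b = 2.5, n = 4
h = (b - a)/n = 0.312500

Trapezoidal rule: (h/2)[f(x₀) + 2f(x₁) + 2f(x₂) + ... + f(xₙ)]

x_0 = 1.2500, f(x_0) = 4.362929, coefficient = 1
x_1 = 1.5625, f(x_1) = 7.454271, coefficient = 2
x_2 = 1.8750, f(x_2) = 12.226536, coefficient = 2
x_3 = 2.1875, f(x_3) = 19.496975, coefficient = 2
x_4 = 2.5000, f(x_4) = 30.456235, coefficient = 1

I ≈ (0.312500/2) × 113.174727 = 17.683551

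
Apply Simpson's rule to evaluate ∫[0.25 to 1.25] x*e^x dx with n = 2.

f(x) = x*e^x
a = 0.25, b = 1.25, n = 2
h = (b - a)/n = 0.500000

Simpson's rule: (h/3)[f(x₀) + 4f(x₁) + 2f(x₂) + ... + f(xₙ)]

x_0 = 0.2500, f(x_0) = 0.321006, coefficient = 1
x_1 = 0.7500, f(x_1) = 1.587750, coefficient = 4
x_2 = 1.2500, f(x_2) = 4.362929, coefficient = 1

I ≈ (0.500000/3) × 11.034935 = 1.839156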